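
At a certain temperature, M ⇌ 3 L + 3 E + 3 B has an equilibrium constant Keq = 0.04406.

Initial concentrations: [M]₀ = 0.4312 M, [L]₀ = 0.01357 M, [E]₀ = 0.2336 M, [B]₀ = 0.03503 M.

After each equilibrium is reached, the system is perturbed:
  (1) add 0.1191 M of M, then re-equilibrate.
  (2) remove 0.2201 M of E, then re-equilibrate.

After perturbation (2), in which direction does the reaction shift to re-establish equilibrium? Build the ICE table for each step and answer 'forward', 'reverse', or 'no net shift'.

Direction: forward

Q₀ = 3.1754e-12 vs Keq = 0.04406 ⇒ Q<K, forward
Step 1:
                   M          L          E          B
  Initial     0.4312    0.01357     0.2336    0.03503
  Change     -0.1738     0.5213     0.5213     0.5213
  Equil       0.2574     0.5349     0.7549     0.5564
  solve Keq expr → x = 0.1738; check Q = 0.04406
Then add 0.1191 M of M.
Step 2:
                   M          L          E          B
  Initial     0.3765     0.5349     0.7549     0.5564
  Change   -0.008142    0.02443    0.02443    0.02443
  Equil       0.3684     0.5593     0.7794     0.5808
  solve Keq expr → x = 0.008142; check Q = 0.04406
Then remove 0.2201 M of E.
Step 3:
                   M          L          E          B
  Initial     0.3684     0.5593     0.5593     0.5808
  Change    -0.02073    0.06218    0.06218    0.06218
  Equil       0.3476     0.6215     0.6215      0.643
  solve Keq expr → x = 0.02073; check Q = 0.04406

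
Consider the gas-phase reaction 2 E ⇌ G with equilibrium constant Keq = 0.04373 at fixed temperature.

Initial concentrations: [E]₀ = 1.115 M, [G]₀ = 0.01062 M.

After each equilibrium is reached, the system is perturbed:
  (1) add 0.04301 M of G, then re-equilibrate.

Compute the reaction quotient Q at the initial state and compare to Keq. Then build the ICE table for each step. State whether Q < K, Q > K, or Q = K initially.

Q₀ = 0.008542 vs Keq = 0.04373 ⇒ Q<K, forward
Step 1:
                   E          G
  Initial      1.115    0.01062
  Change    -0.07361     0.0368
  Equil        1.041    0.04742
  solve Keq expr → x = 0.0368; check Q = 0.04373
Then add 0.04301 M of G.
Step 2:
                   E          G
  Initial      1.041    0.09043
  Change     0.07238   -0.03619
  Equil        1.114    0.05425
  solve Keq expr → x = -0.03619; check Q = 0.04373

Q₀ = 0.008542; Q < K (proceeds forward)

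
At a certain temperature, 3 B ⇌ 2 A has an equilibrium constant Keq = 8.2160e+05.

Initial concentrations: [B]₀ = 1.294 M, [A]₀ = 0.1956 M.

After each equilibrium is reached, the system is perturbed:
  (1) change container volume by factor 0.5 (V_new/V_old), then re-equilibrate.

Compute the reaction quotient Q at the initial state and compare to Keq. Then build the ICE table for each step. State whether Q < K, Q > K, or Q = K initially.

Q₀ = 0.01766; Q < K (proceeds forward)

Q₀ = 0.01766 vs Keq = 8.2160e+05 ⇒ Q<K, forward
Step 1:
                   B          A
  Initial      1.294     0.1956
  Change      -1.283     0.8553
  Equil      0.01104      1.051
  solve Keq expr → x = 0.4277; check Q = 8.2160e+05
Then change container volume by factor 0.5 (V_new/V_old).
Step 2:
                   B          A
  Initial    0.02207      2.102
  Change   -0.004537   0.003025
  Equil      0.01754      2.105
  solve Keq expr → x = 0.001512; check Q = 8.2160e+05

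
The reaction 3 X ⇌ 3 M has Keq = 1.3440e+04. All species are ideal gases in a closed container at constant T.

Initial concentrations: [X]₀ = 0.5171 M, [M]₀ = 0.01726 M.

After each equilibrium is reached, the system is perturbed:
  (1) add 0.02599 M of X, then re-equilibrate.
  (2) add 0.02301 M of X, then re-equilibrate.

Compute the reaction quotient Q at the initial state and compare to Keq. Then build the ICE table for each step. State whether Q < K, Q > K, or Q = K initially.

Q₀ = 3.7188e-05 vs Keq = 1.3440e+04 ⇒ Q<K, forward
Step 1:
                   X          M
  Initial     0.5171    0.01726
  Change     -0.4955     0.4955
  Equil      0.02157     0.5128
  solve Keq expr → x = 0.1652; check Q = 1.3440e+04
Then add 0.02599 M of X.
Step 2:
                   X          M
  Initial    0.04756     0.5128
  Change    -0.02494    0.02494
  Equil      0.02262     0.5377
  solve Keq expr → x = 0.008314; check Q = 1.3440e+04
Then add 0.02301 M of X.
Step 3:
                   X          M
  Initial    0.04563     0.5377
  Change    -0.02208    0.02208
  Equil      0.02355     0.5598
  solve Keq expr → x = 0.00736; check Q = 1.3440e+04

Q₀ = 3.7188e-05; Q < K (proceeds forward)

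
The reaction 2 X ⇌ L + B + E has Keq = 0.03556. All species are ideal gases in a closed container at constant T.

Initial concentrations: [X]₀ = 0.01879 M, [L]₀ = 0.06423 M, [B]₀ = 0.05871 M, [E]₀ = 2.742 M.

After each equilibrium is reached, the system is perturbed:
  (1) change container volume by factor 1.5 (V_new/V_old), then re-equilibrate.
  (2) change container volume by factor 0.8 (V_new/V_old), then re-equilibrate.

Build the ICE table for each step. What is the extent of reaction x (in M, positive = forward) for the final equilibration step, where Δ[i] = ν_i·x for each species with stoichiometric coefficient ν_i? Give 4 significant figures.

Q₀ = 29.29 vs Keq = 0.03556 ⇒ Q>K, reverse
Step 1:
                    X           L           B           E
  I           0.01879     0.06423     0.05871       2.742
  C           0.09599      -0.048      -0.048      -0.048
  E            0.1148     0.01623     0.01071       2.694
  solve Keq expr → x = -0.048; check Q = 0.03556
Then change container volume by factor 1.5 (V_new/V_old).
Step 2:
                    X           L           B           E
  I           0.07652     0.01082    0.007142       1.796
  C         -0.003033    0.001517    0.001517    0.001517
  E           0.07349     0.01234    0.008659       1.798
  solve Keq expr → x = 0.001517; check Q = 0.03556
Then change container volume by factor 0.8 (V_new/V_old).
Step 3:
                    X           L           B           E
  I           0.09186     0.01542     0.01082       2.247
  C          0.002146   -0.001073   -0.001073   -0.001073
  E           0.09401     0.01435    0.009751       2.246
  solve Keq expr → x = -0.001073; check Q = 0.03556

x = -0.001073 M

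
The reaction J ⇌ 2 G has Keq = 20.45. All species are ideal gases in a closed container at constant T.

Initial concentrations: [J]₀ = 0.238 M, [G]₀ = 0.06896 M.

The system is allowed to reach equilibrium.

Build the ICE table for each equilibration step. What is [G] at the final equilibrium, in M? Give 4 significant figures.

Q₀ = 0.01998 vs Keq = 20.45 ⇒ Q<K, forward
Step 1:
                   J          G
  I            0.238    0.06896
  C          -0.2248     0.4497
  E          0.01315     0.5187
  solve Keq expr → x = 0.2248; check Q = 20.45

[G]_eq = 0.5187 M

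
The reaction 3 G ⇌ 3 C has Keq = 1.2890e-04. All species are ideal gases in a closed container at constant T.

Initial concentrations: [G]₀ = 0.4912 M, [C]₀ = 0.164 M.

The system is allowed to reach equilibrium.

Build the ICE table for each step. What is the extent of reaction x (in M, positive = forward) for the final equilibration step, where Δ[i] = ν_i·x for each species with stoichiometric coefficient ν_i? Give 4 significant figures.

x = -0.04416 M

Q₀ = 0.03722 vs Keq = 1.2890e-04 ⇒ Q>K, reverse
Step 1:
                  G         C
  I          0.4912     0.164
  C          0.1325   -0.1325
  E          0.6237   0.03151
  solve Keq expr → x = -0.04416; check Q = 1.2890e-04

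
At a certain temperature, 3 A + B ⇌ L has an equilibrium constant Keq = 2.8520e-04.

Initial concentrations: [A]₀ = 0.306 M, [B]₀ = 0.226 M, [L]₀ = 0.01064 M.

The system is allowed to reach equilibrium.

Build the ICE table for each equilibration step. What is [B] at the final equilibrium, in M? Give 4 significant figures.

Q₀ = 1.643 vs Keq = 2.8520e-04 ⇒ Q>K, reverse
Step 1:
                  A         B         L
  I           0.306     0.226   0.01064
  C         0.03191   0.01064  -0.01064
  E          0.3379    0.2366 2.6040e-06
  solve Keq expr → x = -0.01064; check Q = 2.8520e-04

[B]_eq = 0.2366 M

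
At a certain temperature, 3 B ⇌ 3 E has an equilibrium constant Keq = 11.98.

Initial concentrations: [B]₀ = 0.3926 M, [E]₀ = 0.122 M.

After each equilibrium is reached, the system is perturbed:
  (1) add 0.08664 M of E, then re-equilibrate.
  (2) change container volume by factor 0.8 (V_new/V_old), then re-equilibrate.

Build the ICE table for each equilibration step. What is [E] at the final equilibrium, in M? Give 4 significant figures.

Q₀ = 0.03001 vs Keq = 11.98 ⇒ Q<K, forward
Step 1:
                  B         E
  init       0.3926     0.122
  Δ         -0.2361    0.2361
  eq         0.1565    0.3581
  solve Keq expr → x = 0.0787; check Q = 11.98
Then add 0.08664 M of E.
Step 2:
                  B         E
  init       0.1565    0.4447
  Δ         0.02635  -0.02635
  eq         0.1829    0.4184
  solve Keq expr → x = -0.008783; check Q = 11.98
Then change container volume by factor 0.8 (V_new/V_old).
Step 3:
                  B         E
  init       0.2286     0.523
  Δ               0         0
  eq         0.2286     0.523
  solve Keq expr → x = 0; check Q = 11.98

[E]_eq = 0.523 M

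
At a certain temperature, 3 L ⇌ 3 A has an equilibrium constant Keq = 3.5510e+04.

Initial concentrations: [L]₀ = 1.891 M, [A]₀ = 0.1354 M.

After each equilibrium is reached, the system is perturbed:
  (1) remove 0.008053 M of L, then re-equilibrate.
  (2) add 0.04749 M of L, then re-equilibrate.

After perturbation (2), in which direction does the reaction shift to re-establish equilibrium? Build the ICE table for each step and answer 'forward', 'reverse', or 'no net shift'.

Direction: forward

Q₀ = 3.6710e-04 vs Keq = 3.5510e+04 ⇒ Q<K, forward
Step 1:
                   L          A
  Initial      1.891     0.1354
  Change      -1.831      1.831
  Equil      0.05983      1.967
  solve Keq expr → x = 0.6104; check Q = 3.5510e+04
Then remove 0.008053 M of L.
Step 2:
                   L          A
  Initial    0.05178      1.967
  Change    0.007815  -0.007815
  Equil      0.05959      1.959
  solve Keq expr → x = -0.002605; check Q = 3.5510e+04
Then add 0.04749 M of L.
Step 3:
                   L          A
  Initial     0.1071      1.959
  Change    -0.04609    0.04609
  Equil        0.061      2.005
  solve Keq expr → x = 0.01536; check Q = 3.5510e+04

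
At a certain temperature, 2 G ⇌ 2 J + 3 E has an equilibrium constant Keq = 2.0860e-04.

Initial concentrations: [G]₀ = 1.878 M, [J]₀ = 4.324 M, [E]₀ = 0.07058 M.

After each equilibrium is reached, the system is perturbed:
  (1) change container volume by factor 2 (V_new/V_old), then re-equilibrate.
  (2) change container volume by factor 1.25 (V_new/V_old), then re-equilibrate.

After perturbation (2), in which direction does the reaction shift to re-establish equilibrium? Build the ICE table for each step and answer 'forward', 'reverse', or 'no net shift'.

Direction: forward

Q₀ = 0.001864 vs Keq = 2.0860e-04 ⇒ Q>K, reverse
Step 1:
                   G          J          E
  Initial      1.878      4.324    0.07058
  Change      0.0241    -0.0241   -0.03615
  Equil        1.902        4.3    0.03443
  solve Keq expr → x = -0.01205; check Q = 2.0860e-04
Then change container volume by factor 2 (V_new/V_old).
Step 2:
                   G          J          E
  Initial      0.951       2.15    0.01722
  Change    -0.01122    0.01122    0.01683
  Equil       0.9398      2.161    0.03404
  solve Keq expr → x = 0.005609; check Q = 2.0860e-04
Then change container volume by factor 1.25 (V_new/V_old).
Step 3:
                   G          J          E
  Initial     0.7519      1.729    0.02723
  Change   -0.004412   0.004412   0.006618
  Equil       0.7475      1.733    0.03385
  solve Keq expr → x = 0.002206; check Q = 2.0860e-04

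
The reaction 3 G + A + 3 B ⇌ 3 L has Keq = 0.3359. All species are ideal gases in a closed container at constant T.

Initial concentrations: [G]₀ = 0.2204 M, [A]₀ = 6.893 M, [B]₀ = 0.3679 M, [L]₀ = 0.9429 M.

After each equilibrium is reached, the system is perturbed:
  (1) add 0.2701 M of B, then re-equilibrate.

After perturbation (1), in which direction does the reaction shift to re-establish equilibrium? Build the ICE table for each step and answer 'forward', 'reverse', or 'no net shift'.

Q₀ = 228.1 vs Keq = 0.3359 ⇒ Q>K, reverse
Step 1:
                    G           A           B           L
  Initial      0.2204       6.893      0.3679      0.9429
  Change       0.3675      0.1225      0.3675     -0.3675
  Equil        0.5879       7.016      0.7354      0.5754
  solve Keq expr → x = -0.1225; check Q = 0.3359
Then add 0.2701 M of B.
Step 2:
                    G           A           B           L
  Initial      0.5879       7.016       1.006      0.5754
  Change     -0.06956    -0.02319    -0.06956     0.06956
  Equil        0.5184       6.992       0.936      0.6449
  solve Keq expr → x = 0.02319; check Q = 0.3359

Direction: forward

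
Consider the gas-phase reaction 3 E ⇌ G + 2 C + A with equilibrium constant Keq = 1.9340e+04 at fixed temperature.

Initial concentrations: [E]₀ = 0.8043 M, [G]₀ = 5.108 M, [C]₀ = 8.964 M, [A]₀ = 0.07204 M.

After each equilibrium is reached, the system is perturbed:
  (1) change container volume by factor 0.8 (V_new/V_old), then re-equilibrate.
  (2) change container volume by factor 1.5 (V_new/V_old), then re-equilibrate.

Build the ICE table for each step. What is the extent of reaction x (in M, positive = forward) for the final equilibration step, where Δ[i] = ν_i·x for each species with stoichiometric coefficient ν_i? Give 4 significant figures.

x = 0.006541 M

Q₀ = 56.83 vs Keq = 1.9340e+04 ⇒ Q<K, forward
Step 1:
                  E         G         C         A
  I          0.8043     5.108     8.964   0.07204
  C         -0.6158    0.2053    0.4105    0.2053
  E          0.1885     5.313     9.375    0.2773
  solve Keq expr → x = 0.2053; check Q = 1.9340e+04
Then change container volume by factor 0.8 (V_new/V_old).
Step 2:
                  E         G         C         A
  I          0.2356     6.642     11.72    0.3466
  C         0.01661 -0.005535  -0.01107 -0.005535
  E          0.2522     6.636     11.71    0.3411
  solve Keq expr → x = -0.005535; check Q = 1.9340e+04
Then change container volume by factor 1.5 (V_new/V_old).
Step 3:
                  E         G         C         A
  I          0.1681     4.424     7.805    0.2274
  C        -0.01962  0.006541   0.01308  0.006541
  E          0.1485     4.431     7.818    0.2339
  solve Keq expr → x = 0.006541; check Q = 1.9340e+04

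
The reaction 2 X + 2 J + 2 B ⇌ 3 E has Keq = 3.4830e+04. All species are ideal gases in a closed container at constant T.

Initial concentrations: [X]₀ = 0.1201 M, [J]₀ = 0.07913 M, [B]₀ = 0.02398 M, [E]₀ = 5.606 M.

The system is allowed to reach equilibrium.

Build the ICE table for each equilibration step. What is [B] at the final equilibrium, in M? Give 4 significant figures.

[B]_eq = 0.3475 M

Q₀ = 3.3923e+09 vs Keq = 3.4830e+04 ⇒ Q>K, reverse
Step 1:
                    X           J           B           E
  Initial      0.1201     0.07913     0.02398       5.606
  Change       0.3236      0.3236      0.3236     -0.4853
  Equil        0.4437      0.4027      0.3475       5.121
  solve Keq expr → x = -0.1618; check Q = 3.4830e+04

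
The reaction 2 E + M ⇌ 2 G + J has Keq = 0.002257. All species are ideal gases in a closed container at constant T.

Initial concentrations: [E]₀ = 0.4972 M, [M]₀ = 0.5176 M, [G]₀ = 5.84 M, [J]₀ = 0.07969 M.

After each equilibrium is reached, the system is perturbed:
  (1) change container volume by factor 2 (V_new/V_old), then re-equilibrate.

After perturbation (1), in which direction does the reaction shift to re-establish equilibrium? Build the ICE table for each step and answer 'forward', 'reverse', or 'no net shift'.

Direction: no net shift

Q₀ = 21.24 vs Keq = 0.002257 ⇒ Q>K, reverse
Step 1:
                   E          M          G          J
  Initial     0.4972     0.5176       5.84    0.07969
  Change      0.1593    0.07967    -0.1593   -0.07967
  Equil       0.6565     0.5973      5.681 1.8007e-05
  solve Keq expr → x = -0.07967; check Q = 0.002257
Then change container volume by factor 2 (V_new/V_old).
Step 2:
                   E          M          G          J
  Initial     0.3283     0.2986       2.84 9.0034e-06
  Change           0          0          0          0
  Equil       0.3283     0.2986       2.84 9.0034e-06
  solve Keq expr → x = 0; check Q = 0.002257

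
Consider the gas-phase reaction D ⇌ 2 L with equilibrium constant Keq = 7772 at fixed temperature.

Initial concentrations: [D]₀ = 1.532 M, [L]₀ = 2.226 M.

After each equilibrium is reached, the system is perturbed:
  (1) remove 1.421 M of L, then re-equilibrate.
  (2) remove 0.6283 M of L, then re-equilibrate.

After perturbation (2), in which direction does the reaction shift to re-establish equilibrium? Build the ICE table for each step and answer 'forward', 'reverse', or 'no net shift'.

Q₀ = 3.234 vs Keq = 7772 ⇒ Q<K, forward
Step 1:
                  D         L
  Initial     1.532     2.226
  Change     -1.528     3.057
  Equil    0.003591     5.283
  solve Keq expr → x = 1.528; check Q = 7772
Then remove 1.421 M of L.
Step 2:
                  D         L
  Initial  0.003591     3.862
  Change  -0.001669  0.003337
  Equil    0.001922     3.865
  solve Keq expr → x = 0.001669; check Q = 7772
Then remove 0.6283 M of L.
Step 3:
                  D         L
  Initial  0.001922     3.237
  Change  -5.7318e-04  0.001146
  Equil    0.001349     3.238
  solve Keq expr → x = 5.7318e-04; check Q = 7772

Direction: forward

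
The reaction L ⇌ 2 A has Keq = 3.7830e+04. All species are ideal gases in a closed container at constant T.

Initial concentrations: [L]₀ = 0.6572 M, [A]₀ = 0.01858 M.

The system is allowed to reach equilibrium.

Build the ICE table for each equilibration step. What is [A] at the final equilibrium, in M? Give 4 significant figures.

Q₀ = 5.2528e-04 vs Keq = 3.7830e+04 ⇒ Q<K, forward
Step 1:
                   L          A
  Initial     0.6572    0.01858
  Change     -0.6572      1.314
  Equil   4.6962e-05      1.333
  solve Keq expr → x = 0.6572; check Q = 3.7830e+04

[A]_eq = 1.333 M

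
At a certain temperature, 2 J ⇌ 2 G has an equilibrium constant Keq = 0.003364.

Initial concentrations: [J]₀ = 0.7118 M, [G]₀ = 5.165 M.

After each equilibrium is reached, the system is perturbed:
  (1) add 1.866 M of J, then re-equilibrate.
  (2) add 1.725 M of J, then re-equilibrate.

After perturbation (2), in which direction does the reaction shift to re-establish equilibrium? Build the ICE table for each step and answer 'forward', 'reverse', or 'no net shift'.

Q₀ = 52.65 vs Keq = 0.003364 ⇒ Q>K, reverse
Step 1:
                   J          G
  Initial     0.7118      5.165
  Change       4.843     -4.843
  Equil        5.555     0.3222
  solve Keq expr → x = -2.421; check Q = 0.003364
Then add 1.866 M of J.
Step 2:
                   J          G
  Initial      7.421     0.3222
  Change     -0.1023     0.1023
  Equil        7.318     0.4245
  solve Keq expr → x = 0.05115; check Q = 0.003364
Then add 1.725 M of J.
Step 3:
                   J          G
  Initial      9.043     0.4245
  Change    -0.09457    0.09457
  Equil        8.949      0.519
  solve Keq expr → x = 0.04728; check Q = 0.003364

Direction: forward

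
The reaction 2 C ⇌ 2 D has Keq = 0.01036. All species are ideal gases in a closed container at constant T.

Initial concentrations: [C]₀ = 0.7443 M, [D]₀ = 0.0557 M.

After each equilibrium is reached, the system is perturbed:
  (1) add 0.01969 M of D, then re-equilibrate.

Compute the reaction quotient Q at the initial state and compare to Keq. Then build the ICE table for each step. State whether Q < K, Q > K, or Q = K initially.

Q₀ = 0.0056 vs Keq = 0.01036 ⇒ Q<K, forward
Step 1:
                  C         D
  Initial    0.7443    0.0557
  Change    -0.0182    0.0182
  Equil      0.7261    0.0739
  solve Keq expr → x = 0.009102; check Q = 0.01036
Then add 0.01969 M of D.
Step 2:
                  C         D
  Initial    0.7261   0.09359
  Change    0.01787  -0.01787
  Equil       0.744   0.07572
  solve Keq expr → x = -0.008936; check Q = 0.01036

Q₀ = 0.0056; Q < K (proceeds forward)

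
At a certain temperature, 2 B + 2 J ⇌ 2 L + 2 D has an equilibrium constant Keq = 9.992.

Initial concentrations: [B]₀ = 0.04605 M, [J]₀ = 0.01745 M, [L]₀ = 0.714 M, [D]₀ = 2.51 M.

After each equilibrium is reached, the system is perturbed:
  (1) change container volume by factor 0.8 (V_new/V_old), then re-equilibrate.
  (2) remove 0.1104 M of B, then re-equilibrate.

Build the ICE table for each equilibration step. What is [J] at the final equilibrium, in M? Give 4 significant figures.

Q₀ = 4.9739e+06 vs Keq = 9.992 ⇒ Q>K, reverse
Step 1:
                  B         J         L         D
  init      0.04605   0.01745     0.714      2.51
  Δ          0.4143    0.4143   -0.4143   -0.4143
  eq         0.4603    0.4317    0.2997     2.096
  solve Keq expr → x = -0.2071; check Q = 9.992
Then change container volume by factor 0.8 (V_new/V_old).
Step 2:
                  B         J         L         D
  init       0.5754    0.5396    0.3747      2.62
  Δ               0         0         0         0
  eq         0.5754    0.5396    0.3747      2.62
  solve Keq expr → x = 0; check Q = 9.992
Then remove 0.1104 M of B.
Step 3:
                  B         J         L         D
  init        0.465    0.5396    0.3747      2.62
  Δ          0.0302    0.0302   -0.0302   -0.0302
  eq         0.4952    0.5698    0.3445     2.589
  solve Keq expr → x = -0.0151; check Q = 9.992

[J]_eq = 0.5698 M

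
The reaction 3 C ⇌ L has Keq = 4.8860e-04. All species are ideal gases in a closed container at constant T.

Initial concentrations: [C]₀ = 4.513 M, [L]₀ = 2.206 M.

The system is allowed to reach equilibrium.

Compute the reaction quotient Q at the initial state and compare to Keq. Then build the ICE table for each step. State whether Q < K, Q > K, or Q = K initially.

Q₀ = 0.024; Q > K (proceeds reverse)

Q₀ = 0.024 vs Keq = 4.8860e-04 ⇒ Q>K, reverse
Step 1:
                    C           L
  I             4.513       2.206
  C             5.253      -1.751
  E             9.766      0.4551
  solve Keq expr → x = -1.751; check Q = 4.8860e-04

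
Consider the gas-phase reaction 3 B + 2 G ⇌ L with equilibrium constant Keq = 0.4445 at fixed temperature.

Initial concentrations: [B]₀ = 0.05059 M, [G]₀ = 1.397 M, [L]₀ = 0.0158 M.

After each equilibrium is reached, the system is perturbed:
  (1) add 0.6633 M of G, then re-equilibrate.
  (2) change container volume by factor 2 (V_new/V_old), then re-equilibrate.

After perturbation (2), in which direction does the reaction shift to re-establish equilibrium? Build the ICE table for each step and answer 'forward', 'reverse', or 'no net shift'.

Q₀ = 62.53 vs Keq = 0.4445 ⇒ Q>K, reverse
Step 1:
                    B           G           L
  Initial     0.05059       1.397      0.0158
  Change      0.04503     0.03002    -0.01501
  Equil       0.09562       1.427  7.9127e-04
  solve Keq expr → x = -0.01501; check Q = 0.4445
Then add 0.6633 M of G.
Step 2:
                    B           G           L
  Initial     0.09562        2.09  7.9127e-04
  Change    -0.002347   -0.001564  7.8222e-04
  Equil       0.09327       2.089    0.001573
  solve Keq expr → x = 7.8222e-04; check Q = 0.4445
Then change container volume by factor 2 (V_new/V_old).
Step 3:
                    B           G           L
  Initial     0.04663       1.044  7.8675e-04
  Change      0.00219     0.00146 -7.3016e-04
  Equil       0.04883       1.046  5.6589e-05
  solve Keq expr → x = -7.3016e-04; check Q = 0.4445

Direction: reverse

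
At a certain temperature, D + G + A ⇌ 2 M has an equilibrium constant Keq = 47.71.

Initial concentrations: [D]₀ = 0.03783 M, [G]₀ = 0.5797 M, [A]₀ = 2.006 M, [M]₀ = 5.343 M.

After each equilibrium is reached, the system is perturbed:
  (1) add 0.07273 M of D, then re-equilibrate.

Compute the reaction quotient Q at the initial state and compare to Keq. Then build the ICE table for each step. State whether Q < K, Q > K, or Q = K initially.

Q₀ = 648.9; Q > K (proceeds reverse)

Q₀ = 648.9 vs Keq = 47.71 ⇒ Q>K, reverse
Step 1:
                   D          G          A          M
  I          0.03783     0.5797      2.006      5.343
  C           0.2349     0.2349     0.2349    -0.4697
  E           0.2727     0.8146      2.241      4.873
  solve Keq expr → x = -0.2349; check Q = 47.71
Then add 0.07273 M of D.
Step 2:
                   D          G          A          M
  I           0.3454     0.8146      2.241      4.873
  C         -0.04213   -0.04213   -0.04213    0.08425
  E           0.3033     0.7724      2.199      4.958
  solve Keq expr → x = 0.04213; check Q = 47.71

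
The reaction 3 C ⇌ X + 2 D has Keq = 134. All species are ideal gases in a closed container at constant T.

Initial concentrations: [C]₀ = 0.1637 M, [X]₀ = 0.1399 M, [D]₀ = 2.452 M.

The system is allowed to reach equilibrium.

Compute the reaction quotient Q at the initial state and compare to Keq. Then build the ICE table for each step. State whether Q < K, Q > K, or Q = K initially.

Q₀ = 191.7 vs Keq = 134 ⇒ Q>K, reverse
Step 1:
                  C         X         D
  Initial    0.1637    0.1399     2.452
  Change    0.01758 -0.005858  -0.01172
  Equil      0.1813     0.134      2.44
  solve Keq expr → x = -0.005858; check Q = 134

Q₀ = 191.7; Q > K (proceeds reverse)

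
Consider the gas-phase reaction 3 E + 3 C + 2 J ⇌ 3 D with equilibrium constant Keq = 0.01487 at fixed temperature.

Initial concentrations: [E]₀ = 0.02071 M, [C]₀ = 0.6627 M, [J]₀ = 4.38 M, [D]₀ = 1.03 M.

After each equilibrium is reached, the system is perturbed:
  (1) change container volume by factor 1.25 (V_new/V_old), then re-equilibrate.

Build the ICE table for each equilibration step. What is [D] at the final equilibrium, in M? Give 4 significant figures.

Q₀ = 2.2033e+04 vs Keq = 0.01487 ⇒ Q>K, reverse
Step 1:
                    E           C           J           D
  Initial     0.02071      0.6627        4.38        1.03
  Change       0.5497      0.5497      0.3665     -0.5497
  Equil        0.5704       1.212       4.746      0.4803
  solve Keq expr → x = -0.1832; check Q = 0.01487
Then change container volume by factor 1.25 (V_new/V_old).
Step 2:
                    E           C           J           D
  Initial      0.4563      0.9699       3.797      0.3842
  Change       0.0619      0.0619     0.04126     -0.0619
  Equil        0.5182       1.032       3.838      0.3223
  solve Keq expr → x = -0.02063; check Q = 0.01487

[D]_eq = 0.3223 M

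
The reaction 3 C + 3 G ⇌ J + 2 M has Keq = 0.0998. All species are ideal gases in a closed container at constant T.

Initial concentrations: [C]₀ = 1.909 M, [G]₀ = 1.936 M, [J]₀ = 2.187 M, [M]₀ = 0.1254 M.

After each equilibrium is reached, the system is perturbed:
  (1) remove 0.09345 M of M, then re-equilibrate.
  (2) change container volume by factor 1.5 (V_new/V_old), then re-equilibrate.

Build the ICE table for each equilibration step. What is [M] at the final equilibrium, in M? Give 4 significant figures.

[M]_eq = 0.2298 M

Q₀ = 6.8126e-04 vs Keq = 0.0998 ⇒ Q<K, forward
Step 1:
                   C          G          J          M
  I            1.909      1.936      2.187     0.1254
  C          -0.5708    -0.5708     0.1903     0.3805
  E            1.338      1.365      2.377     0.5059
  solve Keq expr → x = 0.1903; check Q = 0.0998
Then remove 0.09345 M of M.
Step 2:
                   C          G          J          M
  I            1.338      1.365      2.377     0.4125
  C         -0.05256   -0.05256    0.01752    0.03504
  E            1.286      1.313      2.395     0.4475
  solve Keq expr → x = 0.01752; check Q = 0.0998
Then change container volume by factor 1.5 (V_new/V_old).
Step 3:
                   C          G          J          M
  I           0.8571     0.8751      1.597     0.2984
  C           0.1028     0.1028   -0.03426   -0.06852
  E           0.9599     0.9779      1.562     0.2298
  solve Keq expr → x = -0.03426; check Q = 0.0998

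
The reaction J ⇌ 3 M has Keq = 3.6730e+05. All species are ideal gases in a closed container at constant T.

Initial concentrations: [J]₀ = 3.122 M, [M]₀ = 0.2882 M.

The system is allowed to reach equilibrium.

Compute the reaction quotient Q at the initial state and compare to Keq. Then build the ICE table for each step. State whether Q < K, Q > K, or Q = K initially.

Q₀ = 0.007667 vs Keq = 3.6730e+05 ⇒ Q<K, forward
Step 1:
                   J          M
  Initial      3.122     0.2882
  Change       -3.12      9.359
  Equil     0.002444      9.647
  solve Keq expr → x = 3.12; check Q = 3.6730e+05

Q₀ = 0.007667; Q < K (proceeds forward)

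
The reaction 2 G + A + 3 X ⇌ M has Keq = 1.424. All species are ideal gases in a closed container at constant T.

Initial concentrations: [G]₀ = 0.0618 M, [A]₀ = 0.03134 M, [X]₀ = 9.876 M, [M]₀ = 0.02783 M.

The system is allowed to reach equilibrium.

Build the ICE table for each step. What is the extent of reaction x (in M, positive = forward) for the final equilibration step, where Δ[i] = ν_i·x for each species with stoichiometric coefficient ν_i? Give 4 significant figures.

Q₀ = 0.2414 vs Keq = 1.424 ⇒ Q<K, forward
Step 1:
                   G          A          X          M
  init        0.0618    0.03134      9.876    0.02783
  Δ         -0.02334   -0.01167     -0.035    0.01167
  eq         0.03846    0.01967      9.841     0.0395
  solve Keq expr → x = 0.01167; check Q = 1.424

x = 0.01167 M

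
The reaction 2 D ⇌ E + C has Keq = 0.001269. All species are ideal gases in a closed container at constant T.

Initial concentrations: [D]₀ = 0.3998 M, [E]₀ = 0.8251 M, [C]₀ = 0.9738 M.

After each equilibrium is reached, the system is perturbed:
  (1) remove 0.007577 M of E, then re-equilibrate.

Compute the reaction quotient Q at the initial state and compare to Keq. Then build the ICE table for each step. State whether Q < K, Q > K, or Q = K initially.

Q₀ = 5.027 vs Keq = 0.001269 ⇒ Q>K, reverse
Step 1:
                   D          E          C
  Initial     0.3998     0.8251     0.9738
  Change       1.593    -0.7966    -0.7966
  Equil        1.993    0.02846     0.1772
  solve Keq expr → x = -0.7966; check Q = 0.001269
Then remove 0.007577 M of E.
Step 2:
                   D          E          C
  Initial      1.993    0.02088     0.1772
  Change    -0.01252   0.006261   0.006261
  Equil        1.981    0.02714     0.1834
  solve Keq expr → x = 0.006261; check Q = 0.001269

Q₀ = 5.027; Q > K (proceeds reverse)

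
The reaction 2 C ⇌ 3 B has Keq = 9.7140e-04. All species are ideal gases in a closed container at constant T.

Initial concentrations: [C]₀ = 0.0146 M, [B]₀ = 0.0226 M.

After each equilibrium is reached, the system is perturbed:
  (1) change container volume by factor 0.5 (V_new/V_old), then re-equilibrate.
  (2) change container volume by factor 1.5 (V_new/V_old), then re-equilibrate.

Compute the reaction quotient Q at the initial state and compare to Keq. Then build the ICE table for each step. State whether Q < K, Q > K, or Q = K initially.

Q₀ = 0.05415 vs Keq = 9.7140e-04 ⇒ Q>K, reverse
Step 1:
                   C          B
  Initial     0.0146     0.0226
  Change     0.00955   -0.01433
  Equil      0.02415   0.008275
  solve Keq expr → x = -0.004775; check Q = 9.7140e-04
Then change container volume by factor 0.5 (V_new/V_old).
Step 2:
                   C          B
  Initial     0.0483    0.01655
  Change    0.002032  -0.003048
  Equil      0.05033     0.0135
  solve Keq expr → x = -0.001016; check Q = 9.7140e-04
Then change container volume by factor 1.5 (V_new/V_old).
Step 3:
                   C          B
  Initial    0.03356   0.009001
  Change  -7.6373e-04   0.001146
  Equil      0.03279    0.01015
  solve Keq expr → x = 3.8186e-04; check Q = 9.7140e-04

Q₀ = 0.05415; Q > K (proceeds reverse)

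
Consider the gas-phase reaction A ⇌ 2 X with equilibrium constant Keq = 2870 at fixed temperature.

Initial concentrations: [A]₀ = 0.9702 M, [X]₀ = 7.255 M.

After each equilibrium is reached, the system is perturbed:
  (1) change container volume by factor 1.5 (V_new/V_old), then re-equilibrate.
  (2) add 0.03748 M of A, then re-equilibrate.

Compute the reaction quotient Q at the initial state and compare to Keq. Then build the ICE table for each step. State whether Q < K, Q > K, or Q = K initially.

Q₀ = 54.25 vs Keq = 2870 ⇒ Q<K, forward
Step 1:
                  A         X
  Initial    0.9702     7.255
  Change    -0.9411     1.882
  Equil     0.02909     9.137
  solve Keq expr → x = 0.9411; check Q = 2870
Then change container volume by factor 1.5 (V_new/V_old).
Step 2:
                  A         X
  Initial   0.01939     6.091
  Change   -0.00641   0.01282
  Equil     0.01298     6.104
  solve Keq expr → x = 0.00641; check Q = 2870
Then add 0.03748 M of A.
Step 3:
                  A         X
  Initial   0.05046     6.104
  Change   -0.03716   0.07432
  Equil      0.0133     6.179
  solve Keq expr → x = 0.03716; check Q = 2870

Q₀ = 54.25; Q < K (proceeds forward)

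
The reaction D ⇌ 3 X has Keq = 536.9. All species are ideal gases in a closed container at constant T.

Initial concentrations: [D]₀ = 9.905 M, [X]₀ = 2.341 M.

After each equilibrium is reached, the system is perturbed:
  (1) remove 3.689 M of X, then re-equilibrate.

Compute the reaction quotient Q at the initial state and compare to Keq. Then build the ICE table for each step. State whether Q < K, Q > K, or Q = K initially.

Q₀ = 1.295 vs Keq = 536.9 ⇒ Q<K, forward
Step 1:
                  D         X
  Initial     9.905     2.341
  Change     -4.091     12.27
  Equil       5.814     14.61
  solve Keq expr → x = 4.091; check Q = 536.9
Then remove 3.689 M of X.
Step 2:
                  D         X
  Initial     5.814     10.93
  Change    -0.9488     2.846
  Equil       4.865     13.77
  solve Keq expr → x = 0.9488; check Q = 536.9

Q₀ = 1.295; Q < K (proceeds forward)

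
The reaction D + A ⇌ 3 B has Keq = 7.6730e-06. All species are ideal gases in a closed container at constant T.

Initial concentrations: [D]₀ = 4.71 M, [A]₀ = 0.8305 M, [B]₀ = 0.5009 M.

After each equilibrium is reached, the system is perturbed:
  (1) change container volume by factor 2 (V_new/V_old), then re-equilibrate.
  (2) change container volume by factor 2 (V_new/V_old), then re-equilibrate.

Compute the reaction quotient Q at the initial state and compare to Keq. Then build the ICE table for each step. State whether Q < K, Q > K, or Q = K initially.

Q₀ = 0.03213; Q > K (proceeds reverse)

Q₀ = 0.03213 vs Keq = 7.6730e-06 ⇒ Q>K, reverse
Step 1:
                  D         A         B
  Initial      4.71    0.8305    0.5009
  Change     0.1559    0.1559   -0.4676
  Equil       4.866    0.9864   0.03327
  solve Keq expr → x = -0.1559; check Q = 7.6730e-06
Then change container volume by factor 2 (V_new/V_old).
Step 2:
                  D         A         B
  Initial     2.433    0.4932   0.01664
  Change  -0.001433 -0.001433  0.004299
  Equil       2.432    0.4918   0.02093
  solve Keq expr → x = 0.001433; check Q = 7.6730e-06
Then change container volume by factor 2 (V_new/V_old).
Step 3:
                  D         A         B
  Initial     1.216    0.2459   0.01047
  Change  -9.0043e-04 -9.0043e-04  0.002701
  Equil       1.215     0.245   0.01317
  solve Keq expr → x = 9.0043e-04; check Q = 7.6730e-06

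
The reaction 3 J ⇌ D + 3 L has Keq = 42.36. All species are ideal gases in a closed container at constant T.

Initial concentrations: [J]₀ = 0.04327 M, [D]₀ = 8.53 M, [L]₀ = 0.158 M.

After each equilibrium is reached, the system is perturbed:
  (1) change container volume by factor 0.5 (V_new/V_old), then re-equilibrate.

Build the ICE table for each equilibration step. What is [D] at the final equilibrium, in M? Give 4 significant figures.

Q₀ = 415.3 vs Keq = 42.36 ⇒ Q>K, reverse
Step 1:
                  J         D         L
  Initial   0.04327      8.53     0.158
  Change    0.03109  -0.01036  -0.03109
  Equil     0.07436      8.52    0.1269
  solve Keq expr → x = -0.01036; check Q = 42.36
Then change container volume by factor 0.5 (V_new/V_old).
Step 2:
                  J         D         L
  Initial    0.1487     17.04    0.2538
  Change    0.02222 -0.007408  -0.02222
  Equil      0.1709     17.03    0.2316
  solve Keq expr → x = -0.007408; check Q = 42.36

[D]_eq = 17.03 M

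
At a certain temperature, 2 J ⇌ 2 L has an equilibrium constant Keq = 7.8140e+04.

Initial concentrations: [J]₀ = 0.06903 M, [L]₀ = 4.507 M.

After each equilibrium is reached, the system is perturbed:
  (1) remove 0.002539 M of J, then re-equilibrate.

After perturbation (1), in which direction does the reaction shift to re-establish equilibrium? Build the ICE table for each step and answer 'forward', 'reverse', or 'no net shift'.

Direction: reverse

Q₀ = 4263 vs Keq = 7.8140e+04 ⇒ Q<K, forward
Step 1:
                  J         L
  Initial   0.06903     4.507
  Change   -0.05272   0.05272
  Equil     0.01631      4.56
  solve Keq expr → x = 0.02636; check Q = 7.8140e+04
Then remove 0.002539 M of J.
Step 2:
                  J         L
  Initial   0.01377      4.56
  Change    0.00253  -0.00253
  Equil      0.0163     4.557
  solve Keq expr → x = -0.001265; check Q = 7.8140e+04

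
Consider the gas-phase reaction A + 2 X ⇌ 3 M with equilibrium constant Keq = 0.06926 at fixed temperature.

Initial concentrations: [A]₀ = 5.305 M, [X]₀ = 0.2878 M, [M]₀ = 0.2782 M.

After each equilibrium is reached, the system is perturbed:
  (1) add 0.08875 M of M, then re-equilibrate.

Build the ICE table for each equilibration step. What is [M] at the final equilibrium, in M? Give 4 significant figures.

Q₀ = 0.049 vs Keq = 0.06926 ⇒ Q<K, forward
Step 1:
                    A           X           M
  init          5.305      0.2878      0.2782
  Δ         -0.007595    -0.01519     0.02278
  eq            5.297      0.2726       0.301
  solve Keq expr → x = 0.007595; check Q = 0.06926
Then add 0.08875 M of M.
Step 2:
                    A           X           M
  init          5.297      0.2726      0.3897
  Δ            0.0199     0.03981    -0.05971
  eq            5.317      0.3124        0.33
  solve Keq expr → x = -0.0199; check Q = 0.06926

[M]_eq = 0.33 M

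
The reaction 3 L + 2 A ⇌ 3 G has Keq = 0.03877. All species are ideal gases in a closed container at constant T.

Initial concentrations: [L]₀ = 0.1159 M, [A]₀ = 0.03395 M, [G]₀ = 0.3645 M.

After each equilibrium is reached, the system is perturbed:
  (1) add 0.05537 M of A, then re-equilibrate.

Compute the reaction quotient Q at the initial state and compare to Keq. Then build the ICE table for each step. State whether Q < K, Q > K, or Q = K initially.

Q₀ = 2.6988e+04; Q > K (proceeds reverse)

Q₀ = 2.6988e+04 vs Keq = 0.03877 ⇒ Q>K, reverse
Step 1:
                  L         A         G
  Initial    0.1159   0.03395    0.3645
  Change      0.309     0.206    -0.309
  Equil      0.4249    0.2399   0.05552
  solve Keq expr → x = -0.103; check Q = 0.03877
Then add 0.05537 M of A.
Step 2:
                  L         A         G
  Initial    0.4249    0.2953   0.05552
  Change  -0.006622 -0.004415  0.006622
  Equil      0.4183    0.2909   0.06215
  solve Keq expr → x = 0.002207; check Q = 0.03877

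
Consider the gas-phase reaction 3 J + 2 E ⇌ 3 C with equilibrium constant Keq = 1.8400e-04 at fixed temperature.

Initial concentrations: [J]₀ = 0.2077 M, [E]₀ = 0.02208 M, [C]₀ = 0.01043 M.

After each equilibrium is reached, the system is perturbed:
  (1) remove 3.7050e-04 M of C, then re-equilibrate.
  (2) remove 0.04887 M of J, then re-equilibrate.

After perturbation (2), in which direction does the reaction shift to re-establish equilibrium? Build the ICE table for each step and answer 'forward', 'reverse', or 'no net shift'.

Q₀ = 0.2597 vs Keq = 1.8400e-04 ⇒ Q>K, reverse
Step 1:
                  J         E         C
  init       0.2077   0.02208   0.01043
  Δ        0.009285   0.00619 -0.009285
  eq          0.217   0.02827  0.001145
  solve Keq expr → x = -0.003095; check Q = 1.8400e-04
Then remove 3.7050e-04 M of C.
Step 2:
                  J         E         C
  init        0.217   0.02827 7.7479e-04
  Δ       -3.6207e-04 -2.4138e-04 3.6207e-04
  eq         0.2166   0.02803  0.001137
  solve Keq expr → x = 1.2069e-04; check Q = 1.8400e-04
Then remove 0.04887 M of J.
Step 3:
                  J         E         C
  init       0.1678   0.02803  0.001137
  Δ       2.5164e-04 1.6776e-04 -2.5164e-04
  eq          0.168    0.0282 8.8522e-04
  solve Keq expr → x = -8.3880e-05; check Q = 1.8400e-04

Direction: reverse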